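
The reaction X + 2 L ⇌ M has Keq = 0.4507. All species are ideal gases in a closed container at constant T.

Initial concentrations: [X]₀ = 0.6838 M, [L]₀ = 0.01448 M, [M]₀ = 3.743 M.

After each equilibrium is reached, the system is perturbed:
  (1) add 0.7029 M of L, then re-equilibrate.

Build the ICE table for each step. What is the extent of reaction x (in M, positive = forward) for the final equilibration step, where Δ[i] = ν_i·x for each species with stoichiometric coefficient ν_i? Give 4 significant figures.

Q₀ = 2.6107e+04 vs Keq = 0.4507 ⇒ Q>K, reverse
Step 1:
                    X           L           M
  Initial      0.6838     0.01448       3.743
  Change       0.9613       1.923     -0.9613
  Equil         1.645       1.937       2.782
  solve Keq expr → x = -0.9613; check Q = 0.4507
Then add 0.7029 M of L.
Step 2:
                    X           L           M
  Initial       1.645        2.64       2.782
  Change      -0.2322     -0.4643      0.2322
  Equil         1.413       2.176       3.014
  solve Keq expr → x = 0.2322; check Q = 0.4507

x = 0.2322 M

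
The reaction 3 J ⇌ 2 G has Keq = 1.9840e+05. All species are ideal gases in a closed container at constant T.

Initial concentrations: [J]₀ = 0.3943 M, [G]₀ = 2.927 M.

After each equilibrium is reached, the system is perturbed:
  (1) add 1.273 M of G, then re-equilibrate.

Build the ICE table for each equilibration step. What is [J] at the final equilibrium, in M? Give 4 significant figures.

[J]_eq = 0.04626 M

Q₀ = 139.8 vs Keq = 1.9840e+05 ⇒ Q<K, forward
Step 1:
                  J         G
  Initial    0.3943     2.927
  Change    -0.3573    0.2382
  Equil     0.03696     3.165
  solve Keq expr → x = 0.1191; check Q = 1.9840e+05
Then add 1.273 M of G.
Step 2:
                  J         G
  Initial   0.03696     4.438
  Change     0.0093   -0.0062
  Equil     0.04626     4.432
  solve Keq expr → x = -0.0031; check Q = 1.9840e+05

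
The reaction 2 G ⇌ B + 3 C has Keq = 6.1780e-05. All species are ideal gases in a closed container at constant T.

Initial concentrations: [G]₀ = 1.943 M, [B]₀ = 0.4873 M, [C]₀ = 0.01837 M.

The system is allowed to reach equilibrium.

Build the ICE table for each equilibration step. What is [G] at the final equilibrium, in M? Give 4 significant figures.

[G]_eq = 1.904 M

Q₀ = 8.0016e-07 vs Keq = 6.1780e-05 ⇒ Q<K, forward
Step 1:
                    G           B           C
  I             1.943      0.4873     0.01837
  C          -0.03855     0.01927     0.05782
  E             1.904      0.5066     0.07619
  solve Keq expr → x = 0.01927; check Q = 6.1780e-05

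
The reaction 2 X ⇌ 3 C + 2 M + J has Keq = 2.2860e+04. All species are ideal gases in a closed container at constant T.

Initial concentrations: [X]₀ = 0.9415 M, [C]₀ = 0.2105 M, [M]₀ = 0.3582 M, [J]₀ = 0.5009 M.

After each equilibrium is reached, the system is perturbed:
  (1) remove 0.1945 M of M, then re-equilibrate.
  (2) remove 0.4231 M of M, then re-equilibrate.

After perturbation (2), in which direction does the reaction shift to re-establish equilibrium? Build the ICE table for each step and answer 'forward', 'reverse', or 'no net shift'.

Direction: forward

Q₀ = 6.7627e-04 vs Keq = 2.2860e+04 ⇒ Q<K, forward
Step 1:
                   X          C          M          J
  init        0.9415     0.2105     0.3582     0.5009
  Δ          -0.9247      1.387     0.9247     0.4623
  eq         0.01681      1.598      1.283     0.9632
  solve Keq expr → x = 0.4623; check Q = 2.2860e+04
Then remove 0.1945 M of M.
Step 2:
                   X          C          M          J
  init       0.01681      1.598      1.088     0.9632
  Δ        -0.002458   0.003688   0.002458   0.001229
  eq         0.01436      1.601      1.091     0.9645
  solve Keq expr → x = 0.001229; check Q = 2.2860e+04
Then remove 0.4231 M of M.
Step 3:
                   X          C          M          J
  init       0.01436      1.601     0.6677     0.9645
  Δ        -0.005417   0.008125   0.005417   0.002708
  eq        0.008939      1.609     0.6732     0.9672
  solve Keq expr → x = 0.002708; check Q = 2.2860e+04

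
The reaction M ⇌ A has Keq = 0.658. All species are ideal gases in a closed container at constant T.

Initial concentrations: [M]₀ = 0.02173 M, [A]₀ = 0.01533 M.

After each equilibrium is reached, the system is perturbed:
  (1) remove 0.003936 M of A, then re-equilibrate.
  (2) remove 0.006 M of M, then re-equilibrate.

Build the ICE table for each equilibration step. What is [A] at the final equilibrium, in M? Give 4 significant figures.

[A]_eq = 0.01076 M

Q₀ = 0.7055 vs Keq = 0.658 ⇒ Q>K, reverse
Step 1:
                  M         A
  init      0.02173   0.01533
  Δ       6.2223e-04 -6.2223e-04
  eq        0.02235   0.01471
  solve Keq expr → x = -6.2223e-04; check Q = 0.658
Then remove 0.003936 M of A.
Step 2:
                  M         A
  init      0.02235   0.01077
  Δ       -0.002374  0.002374
  eq        0.01998   0.01315
  solve Keq expr → x = 0.002374; check Q = 0.658
Then remove 0.006 M of M.
Step 3:
                  M         A
  init      0.01398   0.01315
  Δ        0.002381 -0.002381
  eq        0.01636   0.01076
  solve Keq expr → x = -0.002381; check Q = 0.658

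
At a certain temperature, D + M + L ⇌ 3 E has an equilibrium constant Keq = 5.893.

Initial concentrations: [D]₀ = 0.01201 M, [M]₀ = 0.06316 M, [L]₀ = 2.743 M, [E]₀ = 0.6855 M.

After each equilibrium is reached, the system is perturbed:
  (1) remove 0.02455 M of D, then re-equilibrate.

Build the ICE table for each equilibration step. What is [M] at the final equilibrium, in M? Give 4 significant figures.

[M]_eq = 0.1295 M

Q₀ = 154.8 vs Keq = 5.893 ⇒ Q>K, reverse
Step 1:
                    D           M           L           E
  init        0.01201     0.06316       2.743      0.6855
  Δ           0.05689     0.05689     0.05689     -0.1707
  eq           0.0689        0.12         2.8      0.5148
  solve Keq expr → x = -0.05689; check Q = 5.893
Then remove 0.02455 M of D.
Step 2:
                    D           M           L           E
  init        0.04435        0.12         2.8      0.5148
  Δ          0.009413    0.009413    0.009413    -0.02824
  eq          0.05376      0.1295       2.809      0.4866
  solve Keq expr → x = -0.009413; check Q = 5.893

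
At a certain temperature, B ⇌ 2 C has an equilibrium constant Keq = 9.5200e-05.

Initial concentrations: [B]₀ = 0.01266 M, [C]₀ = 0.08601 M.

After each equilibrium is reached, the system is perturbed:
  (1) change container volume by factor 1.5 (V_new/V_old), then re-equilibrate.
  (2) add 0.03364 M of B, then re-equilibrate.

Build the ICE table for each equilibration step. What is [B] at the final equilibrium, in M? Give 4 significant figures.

Q₀ = 0.5843 vs Keq = 9.5200e-05 ⇒ Q>K, reverse
Step 1:
                   B          C
  init       0.01266    0.08601
  Δ          0.04187   -0.08373
  eq         0.05453   0.002278
  solve Keq expr → x = -0.04187; check Q = 9.5200e-05
Then change container volume by factor 1.5 (V_new/V_old).
Step 2:
                   B          C
  init       0.03635   0.001519
  Δ       -1.6852e-04 3.3705e-04
  eq         0.03618   0.001856
  solve Keq expr → x = 1.6852e-04; check Q = 9.5200e-05
Then add 0.03364 M of B.
Step 3:
                   B          C
  init       0.06982   0.001856
  Δ       -3.5781e-04 7.1563e-04
  eq         0.06946   0.002572
  solve Keq expr → x = 3.5781e-04; check Q = 9.5200e-05

[B]_eq = 0.06946 M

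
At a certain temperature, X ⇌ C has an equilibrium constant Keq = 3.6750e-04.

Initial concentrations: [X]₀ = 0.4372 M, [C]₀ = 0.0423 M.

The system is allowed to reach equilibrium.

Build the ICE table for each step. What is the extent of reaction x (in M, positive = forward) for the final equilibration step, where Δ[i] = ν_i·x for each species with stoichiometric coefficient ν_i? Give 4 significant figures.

Q₀ = 0.09675 vs Keq = 3.6750e-04 ⇒ Q>K, reverse
Step 1:
                   X          C
  Initial     0.4372     0.0423
  Change     0.04212   -0.04212
  Equil       0.4793 1.7615e-04
  solve Keq expr → x = -0.04212; check Q = 3.6750e-04

x = -0.04212 M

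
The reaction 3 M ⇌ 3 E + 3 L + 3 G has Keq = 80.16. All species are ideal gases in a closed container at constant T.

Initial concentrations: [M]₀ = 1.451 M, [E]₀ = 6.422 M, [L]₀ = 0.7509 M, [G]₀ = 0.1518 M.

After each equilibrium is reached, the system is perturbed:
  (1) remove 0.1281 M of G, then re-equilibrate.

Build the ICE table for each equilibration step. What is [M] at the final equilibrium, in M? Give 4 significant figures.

Q₀ = 0.1284 vs Keq = 80.16 ⇒ Q<K, forward
Step 1:
                  M         E         L         G
  init        1.451     6.422    0.7509    0.1518
  Δ          -0.412     0.412     0.412     0.412
  eq          1.039     6.834     1.163    0.5638
  solve Keq expr → x = 0.1373; check Q = 80.16
Then remove 0.1281 M of G.
Step 2:
                  M         E         L         G
  init        1.039     6.834     1.163    0.4357
  Δ        -0.06255   0.06255   0.06255   0.06255
  eq         0.9765     6.897     1.225    0.4982
  solve Keq expr → x = 0.02085; check Q = 80.16

[M]_eq = 0.9765 M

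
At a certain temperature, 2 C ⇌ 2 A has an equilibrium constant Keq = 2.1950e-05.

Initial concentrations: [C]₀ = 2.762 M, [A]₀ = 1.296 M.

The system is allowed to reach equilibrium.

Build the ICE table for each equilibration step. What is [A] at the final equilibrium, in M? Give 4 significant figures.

Q₀ = 0.2202 vs Keq = 2.1950e-05 ⇒ Q>K, reverse
Step 1:
                  C         A
  Initial     2.762     1.296
  Change      1.277    -1.277
  Equil       4.039   0.01892
  solve Keq expr → x = -0.6385; check Q = 2.1950e-05

[A]_eq = 0.01892 M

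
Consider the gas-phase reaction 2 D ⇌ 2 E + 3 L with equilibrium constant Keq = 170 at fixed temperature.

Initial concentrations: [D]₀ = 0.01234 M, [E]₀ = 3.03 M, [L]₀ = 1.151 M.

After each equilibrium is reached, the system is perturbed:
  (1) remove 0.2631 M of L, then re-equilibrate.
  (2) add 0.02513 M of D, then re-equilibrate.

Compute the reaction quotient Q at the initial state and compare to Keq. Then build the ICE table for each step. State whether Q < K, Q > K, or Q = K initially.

Q₀ = 9.1935e+04; Q > K (proceeds reverse)

Q₀ = 9.1935e+04 vs Keq = 170 ⇒ Q>K, reverse
Step 1:
                    D           E           L
  Initial     0.01234        3.03       1.151
  Change       0.1724     -0.1724     -0.2586
  Equil        0.1848       2.858      0.8924
  solve Keq expr → x = -0.08621; check Q = 170
Then remove 0.2631 M of L.
Step 2:
                    D           E           L
  Initial      0.1848       2.858      0.6293
  Change     -0.05201     0.05201     0.07802
  Equil        0.1327        2.91      0.7073
  solve Keq expr → x = 0.02601; check Q = 170
Then add 0.02513 M of D.
Step 3:
                    D           E           L
  Initial      0.1579        2.91      0.7073
  Change     -0.01705     0.01705     0.02557
  Equil        0.1408       2.927      0.7329
  solve Keq expr → x = 0.008523; check Q = 170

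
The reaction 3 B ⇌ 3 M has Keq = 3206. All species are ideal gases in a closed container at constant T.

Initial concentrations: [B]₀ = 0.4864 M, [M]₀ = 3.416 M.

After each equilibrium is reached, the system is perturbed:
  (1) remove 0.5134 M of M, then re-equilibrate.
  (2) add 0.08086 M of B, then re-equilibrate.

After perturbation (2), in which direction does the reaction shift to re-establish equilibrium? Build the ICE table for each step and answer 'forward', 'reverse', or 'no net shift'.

Q₀ = 346.4 vs Keq = 3206 ⇒ Q<K, forward
Step 1:
                    B           M
  init         0.4864       3.416
  Δ           -0.2386      0.2386
  eq           0.2478       3.655
  solve Keq expr → x = 0.07952; check Q = 3206
Then remove 0.5134 M of M.
Step 2:
                    B           M
  init         0.2478       3.141
  Δ          -0.03261     0.03261
  eq           0.2152       3.174
  solve Keq expr → x = 0.01087; check Q = 3206
Then add 0.08086 M of B.
Step 3:
                    B           M
  init         0.2961       3.174
  Δ          -0.07572     0.07572
  eq           0.2204       3.249
  solve Keq expr → x = 0.02524; check Q = 3206

Direction: forward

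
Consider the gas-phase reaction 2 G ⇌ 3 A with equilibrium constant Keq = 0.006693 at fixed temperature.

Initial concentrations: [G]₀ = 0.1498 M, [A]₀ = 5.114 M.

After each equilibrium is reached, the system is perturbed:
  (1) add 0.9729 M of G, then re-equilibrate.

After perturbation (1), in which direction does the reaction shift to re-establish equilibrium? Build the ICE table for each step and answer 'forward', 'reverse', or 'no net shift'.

Q₀ = 5960 vs Keq = 0.006693 ⇒ Q>K, reverse
Step 1:
                   G          A
  Initial     0.1498      5.114
  Change       3.132     -4.698
  Equil        3.282     0.4162
  solve Keq expr → x = -1.566; check Q = 0.006693
Then add 0.9729 M of G.
Step 2:
                   G          A
  Initial      4.255     0.4162
  Change    -0.04985    0.07477
  Equil        4.205     0.4909
  solve Keq expr → x = 0.02492; check Q = 0.006693

Direction: forward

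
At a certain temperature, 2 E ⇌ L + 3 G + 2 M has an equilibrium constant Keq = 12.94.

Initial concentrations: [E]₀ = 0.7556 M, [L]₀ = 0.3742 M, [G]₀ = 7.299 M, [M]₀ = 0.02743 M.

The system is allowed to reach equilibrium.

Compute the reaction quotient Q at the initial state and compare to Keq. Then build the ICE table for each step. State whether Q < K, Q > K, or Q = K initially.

Q₀ = 0.1918 vs Keq = 12.94 ⇒ Q<K, forward
Step 1:
                    E           L           G           M
  I            0.7556      0.3742       7.299     0.02743
  C           -0.1358     0.06788      0.2036      0.1358
  E            0.6198      0.4421       7.503      0.1632
  solve Keq expr → x = 0.06788; check Q = 12.94

Q₀ = 0.1918; Q < K (proceeds forward)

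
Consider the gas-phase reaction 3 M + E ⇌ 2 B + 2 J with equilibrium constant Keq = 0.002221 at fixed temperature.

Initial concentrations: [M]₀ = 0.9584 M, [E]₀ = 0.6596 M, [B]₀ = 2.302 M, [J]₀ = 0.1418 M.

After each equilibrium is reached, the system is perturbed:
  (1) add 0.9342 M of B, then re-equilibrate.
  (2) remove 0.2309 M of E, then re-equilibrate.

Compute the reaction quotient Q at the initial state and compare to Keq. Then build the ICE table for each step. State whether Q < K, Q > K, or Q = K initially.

Q₀ = 0.1835; Q > K (proceeds reverse)

Q₀ = 0.1835 vs Keq = 0.002221 ⇒ Q>K, reverse
Step 1:
                    M           E           B           J
  I            0.9584      0.6596       2.302      0.1418
  C            0.1794     0.05979     -0.1196     -0.1196
  E             1.138      0.7194       2.182     0.02223
  solve Keq expr → x = -0.05979; check Q = 0.002221
Then add 0.9342 M of B.
Step 2:
                    M           E           B           J
  I             1.138      0.7194       3.117     0.02223
  C          0.009597    0.003199   -0.006398   -0.006398
  E             1.147      0.7226        3.11     0.01583
  solve Keq expr → x = -0.003199; check Q = 0.002221
Then remove 0.2309 M of E.
Step 3:
                    M           E           B           J
  I             1.147      0.4917        3.11     0.01583
  C          0.004011    0.001337   -0.002674   -0.002674
  E             1.151       0.493       3.108     0.01316
  solve Keq expr → x = -0.001337; check Q = 0.002221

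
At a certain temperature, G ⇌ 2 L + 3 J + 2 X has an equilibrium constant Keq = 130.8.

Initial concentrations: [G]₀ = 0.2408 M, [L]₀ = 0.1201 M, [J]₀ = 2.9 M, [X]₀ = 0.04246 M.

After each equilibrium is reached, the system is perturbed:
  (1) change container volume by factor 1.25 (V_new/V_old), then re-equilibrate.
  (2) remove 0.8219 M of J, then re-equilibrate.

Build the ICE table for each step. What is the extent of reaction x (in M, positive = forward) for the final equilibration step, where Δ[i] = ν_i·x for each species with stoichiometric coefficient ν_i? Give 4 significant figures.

Q₀ = 0.002634 vs Keq = 130.8 ⇒ Q<K, forward
Step 1:
                  G         L         J         X
  init       0.2408    0.1201       2.9   0.04246
  Δ          -0.217    0.4339    0.6509    0.4339
  eq        0.02384     0.554     3.551    0.4764
  solve Keq expr → x = 0.217; check Q = 130.8
Then change container volume by factor 1.25 (V_new/V_old).
Step 2:
                  G         L         J         X
  init      0.01907    0.4432     2.841    0.3811
  Δ        -0.01249   0.02497   0.03746   0.02497
  eq       0.006588    0.4682     2.878    0.4061
  solve Keq expr → x = 0.01249; check Q = 130.8
Then remove 0.8219 M of J.
Step 3:
                  G         L         J         X
  init     0.006588    0.4682     2.056    0.4061
  Δ       -0.003961  0.007922   0.01188  0.007922
  eq       0.002627    0.4761     2.068     0.414
  solve Keq expr → x = 0.003961; check Q = 130.8

x = 0.003961 M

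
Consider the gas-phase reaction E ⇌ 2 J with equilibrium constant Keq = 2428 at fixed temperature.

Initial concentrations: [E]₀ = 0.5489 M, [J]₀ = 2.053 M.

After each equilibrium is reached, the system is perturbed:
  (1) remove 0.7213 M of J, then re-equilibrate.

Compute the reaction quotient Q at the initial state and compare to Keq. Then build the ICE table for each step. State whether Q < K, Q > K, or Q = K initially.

Q₀ = 7.679 vs Keq = 2428 ⇒ Q<K, forward
Step 1:
                  E         J
  I          0.5489     2.053
  C         -0.5448      1.09
  E        0.004068     3.143
  solve Keq expr → x = 0.5448; check Q = 2428
Then remove 0.7213 M of J.
Step 2:
                  E         J
  I        0.004068     2.421
  C       -0.001646  0.003293
  E        0.002421     2.425
  solve Keq expr → x = 0.001646; check Q = 2428

Q₀ = 7.679; Q < K (proceeds forward)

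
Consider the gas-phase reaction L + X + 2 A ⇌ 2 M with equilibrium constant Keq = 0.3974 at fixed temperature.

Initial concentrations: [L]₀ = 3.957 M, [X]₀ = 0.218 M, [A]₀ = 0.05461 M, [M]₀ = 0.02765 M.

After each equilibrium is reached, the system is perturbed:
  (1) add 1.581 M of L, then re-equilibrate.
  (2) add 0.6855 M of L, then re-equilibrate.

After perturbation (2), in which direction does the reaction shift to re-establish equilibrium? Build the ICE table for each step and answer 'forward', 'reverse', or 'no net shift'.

Q₀ = 0.2972 vs Keq = 0.3974 ⇒ Q<K, forward
Step 1:
                    L           X           A           M
  I             3.957       0.218     0.05461     0.02765
  C         -0.001333   -0.001333   -0.002665    0.002665
  E             3.956      0.2167     0.05194     0.03032
  solve Keq expr → x = 0.001333; check Q = 0.3974
Then add 1.581 M of L.
Step 2:
                    L           X           A           M
  I             5.537      0.2167     0.05194     0.03032
  C         -0.001603   -0.001603   -0.003207    0.003207
  E             5.535      0.2151     0.04874     0.03352
  solve Keq expr → x = 0.001603; check Q = 0.3974
Then add 0.6855 M of L.
Step 3:
                    L           X           A           M
  I             6.221      0.2151     0.04874     0.03352
  C       -5.6898e-04 -5.6898e-04   -0.001138    0.001138
  E              6.22      0.2145      0.0476     0.03466
  solve Keq expr → x = 5.6898e-04; check Q = 0.3974

Direction: forward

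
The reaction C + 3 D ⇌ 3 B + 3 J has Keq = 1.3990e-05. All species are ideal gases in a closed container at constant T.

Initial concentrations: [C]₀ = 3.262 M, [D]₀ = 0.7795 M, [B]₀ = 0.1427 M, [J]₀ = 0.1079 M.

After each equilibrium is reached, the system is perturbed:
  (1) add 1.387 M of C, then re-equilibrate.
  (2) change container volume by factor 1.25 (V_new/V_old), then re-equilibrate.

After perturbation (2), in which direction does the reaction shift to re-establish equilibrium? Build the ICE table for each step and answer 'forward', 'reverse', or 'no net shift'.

Q₀ = 2.3627e-06 vs Keq = 1.3990e-05 ⇒ Q<K, forward
Step 1:
                    C           D           B           J
  Initial       3.262      0.7795      0.1427      0.1079
  Change     -0.01276    -0.03827     0.03827     0.03827
  Equil         3.249      0.7412       0.181      0.1462
  solve Keq expr → x = 0.01276; check Q = 1.3990e-05
Then add 1.387 M of C.
Step 2:
                    C           D           B           J
  Initial       4.636      0.7412       0.181      0.1462
  Change    -0.002943    -0.00883     0.00883     0.00883
  Equil         4.633      0.7324      0.1898       0.155
  solve Keq expr → x = 0.002943; check Q = 1.3990e-05
Then change container volume by factor 1.25 (V_new/V_old).
Step 3:
                    C           D           B           J
  Initial       3.707      0.5859      0.1518       0.124
  Change    -0.003116   -0.009347    0.009347    0.009347
  Equil         3.704      0.5766      0.1612      0.1333
  solve Keq expr → x = 0.003116; check Q = 1.3990e-05

Direction: forward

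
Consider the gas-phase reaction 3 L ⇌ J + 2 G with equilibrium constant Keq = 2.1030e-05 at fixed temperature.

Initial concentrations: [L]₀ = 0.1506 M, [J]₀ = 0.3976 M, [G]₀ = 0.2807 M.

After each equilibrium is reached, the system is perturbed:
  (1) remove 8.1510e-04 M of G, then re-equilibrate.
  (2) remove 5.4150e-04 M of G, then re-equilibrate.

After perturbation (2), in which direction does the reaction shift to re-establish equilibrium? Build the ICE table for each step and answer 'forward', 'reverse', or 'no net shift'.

Q₀ = 9.172 vs Keq = 2.1030e-05 ⇒ Q>K, reverse
Step 1:
                  L         J         G
  init       0.1506    0.3976    0.2807
  Δ          0.4153   -0.1384   -0.2769
  eq         0.5659    0.2592  0.003835
  solve Keq expr → x = -0.1384; check Q = 2.1030e-05
Then remove 8.1510e-04 M of G.
Step 2:
                  L         J         G
  init       0.5659    0.2592   0.00302
  Δ         -0.0012 3.9998e-04 7.9996e-04
  eq         0.5647    0.2596   0.00382
  solve Keq expr → x = 3.9998e-04; check Q = 2.1030e-05
Then remove 5.4150e-04 M of G.
Step 3:
                  L         J         G
  init       0.5647    0.2596  0.003278
  Δ       -7.9720e-04 2.6573e-04 5.3146e-04
  eq         0.5639    0.2598   0.00381
  solve Keq expr → x = 2.6573e-04; check Q = 2.1030e-05

Direction: forward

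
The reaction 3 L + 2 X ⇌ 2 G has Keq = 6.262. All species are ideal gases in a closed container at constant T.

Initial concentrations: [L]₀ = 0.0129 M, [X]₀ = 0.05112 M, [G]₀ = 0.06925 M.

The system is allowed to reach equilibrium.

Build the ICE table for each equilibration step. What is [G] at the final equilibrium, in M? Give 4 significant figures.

[G]_eq = 0.009194 M

Q₀ = 8.5485e+05 vs Keq = 6.262 ⇒ Q>K, reverse
Step 1:
                  L         X         G
  I          0.0129   0.05112   0.06925
  C         0.09008   0.06006  -0.06006
  E           0.103    0.1112  0.009194
  solve Keq expr → x = -0.03003; check Q = 6.262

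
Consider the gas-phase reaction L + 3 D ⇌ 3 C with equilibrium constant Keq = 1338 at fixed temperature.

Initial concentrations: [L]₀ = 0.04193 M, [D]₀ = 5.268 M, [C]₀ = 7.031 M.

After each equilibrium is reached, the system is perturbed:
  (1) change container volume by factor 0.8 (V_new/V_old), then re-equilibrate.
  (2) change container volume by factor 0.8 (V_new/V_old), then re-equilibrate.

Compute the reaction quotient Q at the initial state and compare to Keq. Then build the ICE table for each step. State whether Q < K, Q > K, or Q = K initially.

Q₀ = 56.7; Q < K (proceeds forward)

Q₀ = 56.7 vs Keq = 1338 ⇒ Q<K, forward
Step 1:
                    L           D           C
  init        0.04193       5.268       7.031
  Δ          -0.03993     -0.1198      0.1198
  eq         0.002003       5.148       7.151
  solve Keq expr → x = 0.03993; check Q = 1338
Then change container volume by factor 0.8 (V_new/V_old).
Step 2:
                    L           D           C
  init       0.002503       6.435       8.938
  Δ       -4.9829e-04   -0.001495    0.001495
  eq         0.002005       6.434        8.94
  solve Keq expr → x = 4.9829e-04; check Q = 1338
Then change container volume by factor 0.8 (V_new/V_old).
Step 3:
                    L           D           C
  init       0.002506       8.042       11.17
  Δ       -4.9937e-04   -0.001498    0.001498
  eq         0.002007       8.041       11.18
  solve Keq expr → x = 4.9937e-04; check Q = 1338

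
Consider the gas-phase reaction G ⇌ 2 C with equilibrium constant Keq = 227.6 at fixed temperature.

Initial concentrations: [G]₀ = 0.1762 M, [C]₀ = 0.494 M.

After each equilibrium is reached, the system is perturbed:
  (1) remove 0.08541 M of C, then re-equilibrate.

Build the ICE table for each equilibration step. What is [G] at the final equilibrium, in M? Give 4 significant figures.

[G]_eq = 0.002511 M

Q₀ = 1.385 vs Keq = 227.6 ⇒ Q<K, forward
Step 1:
                   G          C
  I           0.1762      0.494
  C          -0.1731     0.3462
  E         0.003102     0.8402
  solve Keq expr → x = 0.1731; check Q = 227.6
Then remove 0.08541 M of C.
Step 2:
                   G          C
  I         0.003102     0.7548
  C       -5.9070e-04   0.001181
  E         0.002511      0.756
  solve Keq expr → x = 5.9070e-04; check Q = 227.6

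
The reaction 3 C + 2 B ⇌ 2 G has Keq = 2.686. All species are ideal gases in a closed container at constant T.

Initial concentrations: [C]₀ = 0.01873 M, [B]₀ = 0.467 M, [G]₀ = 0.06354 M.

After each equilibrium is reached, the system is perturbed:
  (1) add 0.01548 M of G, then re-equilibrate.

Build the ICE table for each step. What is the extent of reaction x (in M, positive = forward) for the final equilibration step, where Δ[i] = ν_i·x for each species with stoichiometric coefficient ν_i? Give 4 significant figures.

x = -0.004786 M

Q₀ = 2817 vs Keq = 2.686 ⇒ Q>K, reverse
Step 1:
                  C         B         G
  Initial   0.01873     0.467   0.06354
  Change    0.06495    0.0433   -0.0433
  Equil     0.08368    0.5103   0.02024
  solve Keq expr → x = -0.02165; check Q = 2.686
Then add 0.01548 M of G.
Step 2:
                  C         B         G
  Initial   0.08368    0.5103   0.03572
  Change    0.01436  0.009571 -0.009571
  Equil     0.09803    0.5199   0.02615
  solve Keq expr → x = -0.004786; check Q = 2.686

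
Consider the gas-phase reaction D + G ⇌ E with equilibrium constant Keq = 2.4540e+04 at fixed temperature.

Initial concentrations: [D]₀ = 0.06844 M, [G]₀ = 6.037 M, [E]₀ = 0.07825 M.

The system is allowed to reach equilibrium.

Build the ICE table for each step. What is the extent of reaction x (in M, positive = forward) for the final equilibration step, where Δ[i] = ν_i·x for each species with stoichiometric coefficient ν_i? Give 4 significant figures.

Q₀ = 0.1894 vs Keq = 2.4540e+04 ⇒ Q<K, forward
Step 1:
                    D           G           E
  init        0.06844       6.037     0.07825
  Δ          -0.06844    -0.06844     0.06844
  eq       1.0015e-06       5.969      0.1467
  solve Keq expr → x = 0.06844; check Q = 2.4540e+04

x = 0.06844 M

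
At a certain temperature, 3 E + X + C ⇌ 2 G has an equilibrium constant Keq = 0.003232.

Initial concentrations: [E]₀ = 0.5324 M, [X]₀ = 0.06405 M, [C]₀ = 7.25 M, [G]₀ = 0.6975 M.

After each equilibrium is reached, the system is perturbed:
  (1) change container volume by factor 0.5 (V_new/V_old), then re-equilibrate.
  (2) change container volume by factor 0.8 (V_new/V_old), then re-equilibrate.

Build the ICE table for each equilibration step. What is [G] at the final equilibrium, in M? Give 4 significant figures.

Q₀ = 6.943 vs Keq = 0.003232 ⇒ Q>K, reverse
Step 1:
                  E         X         C         G
  Initial    0.5324   0.06405      7.25    0.6975
  Change     0.8293    0.2764    0.2764   -0.5529
  Equil       1.362    0.3405     7.526    0.1446
  solve Keq expr → x = -0.2764; check Q = 0.003232
Then change container volume by factor 0.5 (V_new/V_old).
Step 2:
                  E         X         C         G
  Initial     2.723     0.681     15.05    0.2892
  Change    -0.4161   -0.1387   -0.1387    0.2774
  Equil       2.307    0.5423     14.91    0.5666
  solve Keq expr → x = 0.1387; check Q = 0.003232
Then change container volume by factor 0.8 (V_new/V_old).
Step 3:
                  E         X         C         G
  Initial     2.884    0.6778     18.64    0.7083
  Change    -0.2005  -0.06685  -0.06685    0.1337
  Equil       2.684     0.611     18.58     0.842
  solve Keq expr → x = 0.06685; check Q = 0.003232

[G]_eq = 0.842 M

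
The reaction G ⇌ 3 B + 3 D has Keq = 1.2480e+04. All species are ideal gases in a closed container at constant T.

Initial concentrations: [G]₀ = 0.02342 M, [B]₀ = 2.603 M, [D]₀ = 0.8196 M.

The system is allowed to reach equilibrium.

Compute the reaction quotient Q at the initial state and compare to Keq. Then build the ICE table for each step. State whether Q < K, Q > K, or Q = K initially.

Q₀ = 414.6; Q < K (proceeds forward)

Q₀ = 414.6 vs Keq = 1.2480e+04 ⇒ Q<K, forward
Step 1:
                    G           B           D
  I           0.02342       2.603      0.8196
  C          -0.02236     0.06707     0.06707
  E          0.001063        2.67      0.8867
  solve Keq expr → x = 0.02236; check Q = 1.2480e+04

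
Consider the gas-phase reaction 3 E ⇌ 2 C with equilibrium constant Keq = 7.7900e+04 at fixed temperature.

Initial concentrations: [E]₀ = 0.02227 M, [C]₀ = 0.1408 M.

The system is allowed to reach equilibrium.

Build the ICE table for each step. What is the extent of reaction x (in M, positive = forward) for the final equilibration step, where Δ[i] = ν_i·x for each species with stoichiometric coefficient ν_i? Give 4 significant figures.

Q₀ = 1795 vs Keq = 7.7900e+04 ⇒ Q<K, forward
Step 1:
                   E          C
  I          0.02227     0.1408
  C         -0.01562    0.01042
  E         0.006646     0.1512
  solve Keq expr → x = 0.005208; check Q = 7.7900e+04

x = 0.005208 M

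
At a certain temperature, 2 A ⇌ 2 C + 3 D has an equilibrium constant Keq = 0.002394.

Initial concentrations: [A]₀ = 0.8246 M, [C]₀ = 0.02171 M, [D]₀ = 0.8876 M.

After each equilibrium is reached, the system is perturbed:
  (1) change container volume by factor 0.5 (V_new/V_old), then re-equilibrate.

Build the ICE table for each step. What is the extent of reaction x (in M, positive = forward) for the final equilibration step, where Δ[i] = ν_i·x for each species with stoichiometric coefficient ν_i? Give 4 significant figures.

Q₀ = 4.8471e-04 vs Keq = 0.002394 ⇒ Q<K, forward
Step 1:
                    A           C           D
  I            0.8246     0.02171      0.8876
  C          -0.02264     0.02264     0.03396
  E             0.802     0.04435      0.9216
  solve Keq expr → x = 0.01132; check Q = 0.002394
Then change container volume by factor 0.5 (V_new/V_old).
Step 2:
                    A           C           D
  I             1.604     0.08871       1.843
  C           0.05403    -0.05403    -0.08104
  E             1.658     0.03468       1.762
  solve Keq expr → x = -0.02701; check Q = 0.002394

x = -0.02701 M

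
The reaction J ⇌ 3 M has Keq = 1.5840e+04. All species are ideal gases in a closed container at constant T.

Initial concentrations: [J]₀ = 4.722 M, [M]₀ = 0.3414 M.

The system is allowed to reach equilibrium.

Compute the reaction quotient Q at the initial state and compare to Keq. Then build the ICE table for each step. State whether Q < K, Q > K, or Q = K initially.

Q₀ = 0.008427 vs Keq = 1.5840e+04 ⇒ Q<K, forward
Step 1:
                   J          M
  init         4.722     0.3414
  Δ           -4.549      13.65
  eq          0.1728      13.99
  solve Keq expr → x = 4.549; check Q = 1.5840e+04

Q₀ = 0.008427; Q < K (proceeds forward)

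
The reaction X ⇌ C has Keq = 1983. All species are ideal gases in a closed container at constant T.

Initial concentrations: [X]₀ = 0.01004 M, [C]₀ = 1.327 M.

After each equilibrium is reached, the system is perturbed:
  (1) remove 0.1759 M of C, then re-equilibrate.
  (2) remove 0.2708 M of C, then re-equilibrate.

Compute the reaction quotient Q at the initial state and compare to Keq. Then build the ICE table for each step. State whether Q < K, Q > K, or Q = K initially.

Q₀ = 132.2; Q < K (proceeds forward)

Q₀ = 132.2 vs Keq = 1983 ⇒ Q<K, forward
Step 1:
                   X          C
  init       0.01004      1.327
  Δ        -0.009366   0.009366
  eq      6.7391e-04      1.336
  solve Keq expr → x = 0.009366; check Q = 1983
Then remove 0.1759 M of C.
Step 2:
                   X          C
  init    6.7391e-04       1.16
  Δ       -8.8659e-05 8.8659e-05
  eq      5.8525e-04      1.161
  solve Keq expr → x = 8.8659e-05; check Q = 1983
Then remove 0.2708 M of C.
Step 3:
                   X          C
  init    5.8525e-04     0.8898
  Δ       -1.3649e-04 1.3649e-04
  eq      4.4876e-04     0.8899
  solve Keq expr → x = 1.3649e-04; check Q = 1983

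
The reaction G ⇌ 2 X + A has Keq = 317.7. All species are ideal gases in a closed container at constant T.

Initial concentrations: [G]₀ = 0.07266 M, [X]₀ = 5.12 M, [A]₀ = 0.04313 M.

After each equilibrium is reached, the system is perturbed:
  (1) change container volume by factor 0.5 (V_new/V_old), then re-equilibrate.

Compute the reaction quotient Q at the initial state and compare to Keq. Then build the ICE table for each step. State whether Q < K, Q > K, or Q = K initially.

Q₀ = 15.56 vs Keq = 317.7 ⇒ Q<K, forward
Step 1:
                    G           X           A
  Initial     0.07266        5.12     0.04313
  Change     -0.06343      0.1269     0.06343
  Equil      0.009233       5.247      0.1066
  solve Keq expr → x = 0.06343; check Q = 317.7
Then change container volume by factor 0.5 (V_new/V_old).
Step 2:
                    G           X           A
  Initial     0.01847       10.49      0.2131
  Change      0.04046    -0.08092    -0.04046
  Equil       0.05892       10.41      0.1727
  solve Keq expr → x = -0.04046; check Q = 317.7

Q₀ = 15.56; Q < K (proceeds forward)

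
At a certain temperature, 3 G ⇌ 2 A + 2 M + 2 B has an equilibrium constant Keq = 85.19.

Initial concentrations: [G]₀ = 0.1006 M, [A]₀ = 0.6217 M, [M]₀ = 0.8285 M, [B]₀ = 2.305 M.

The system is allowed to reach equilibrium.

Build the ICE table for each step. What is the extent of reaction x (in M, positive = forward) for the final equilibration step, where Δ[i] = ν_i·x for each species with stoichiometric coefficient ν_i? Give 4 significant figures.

Q₀ = 1385 vs Keq = 85.19 ⇒ Q>K, reverse
Step 1:
                  G         A         M         B
  I          0.1006    0.6217    0.8285     2.305
  C          0.1137  -0.07583  -0.07583  -0.07583
  E          0.2143    0.5459    0.7527     2.229
  solve Keq expr → x = -0.03791; check Q = 85.19

x = -0.03791 M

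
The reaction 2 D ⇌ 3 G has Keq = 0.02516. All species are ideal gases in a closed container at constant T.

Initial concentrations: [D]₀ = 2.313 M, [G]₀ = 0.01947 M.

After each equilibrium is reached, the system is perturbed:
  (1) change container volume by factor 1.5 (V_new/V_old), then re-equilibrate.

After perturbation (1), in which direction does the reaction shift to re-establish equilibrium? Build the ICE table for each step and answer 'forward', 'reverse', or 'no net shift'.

Q₀ = 1.3796e-06 vs Keq = 0.02516 ⇒ Q<K, forward
Step 1:
                   D          G
  Initial      2.313    0.01947
  Change     -0.2986     0.4479
  Equil        2.014     0.4674
  solve Keq expr → x = 0.1493; check Q = 0.02516
Then change container volume by factor 1.5 (V_new/V_old).
Step 2:
                   D          G
  Initial      1.343     0.3116
  Change    -0.02688    0.04032
  Equil        1.316     0.3519
  solve Keq expr → x = 0.01344; check Q = 0.02516

Direction: forward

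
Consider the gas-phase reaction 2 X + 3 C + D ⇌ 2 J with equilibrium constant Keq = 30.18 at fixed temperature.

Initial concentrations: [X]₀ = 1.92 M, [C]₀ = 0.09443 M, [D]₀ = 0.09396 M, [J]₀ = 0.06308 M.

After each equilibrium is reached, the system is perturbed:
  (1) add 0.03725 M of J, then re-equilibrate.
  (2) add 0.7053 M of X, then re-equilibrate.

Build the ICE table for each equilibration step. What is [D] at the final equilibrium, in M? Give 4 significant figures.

[D]_eq = 0.09072 M

Q₀ = 13.64 vs Keq = 30.18 ⇒ Q<K, forward
Step 1:
                    X           C           D           J
  I              1.92     0.09443     0.09396     0.06308
  C         -0.009066     -0.0136   -0.004533    0.009066
  E             1.911     0.08083     0.08943     0.07215
  solve Keq expr → x = 0.004533; check Q = 30.18
Then add 0.03725 M of J.
Step 2:
                    X           C           D           J
  I             1.911     0.08083     0.08943      0.1094
  C           0.01089     0.01634    0.005446    -0.01089
  E             1.922     0.09717     0.09487      0.0985
  solve Keq expr → x = -0.005446; check Q = 30.18
Then add 0.7053 M of X.
Step 3:
                    X           C           D           J
  I             2.627     0.09717     0.09487      0.0985
  C         -0.008313    -0.01247   -0.004157    0.008313
  E             2.619      0.0847     0.09072      0.1068
  solve Keq expr → x = 0.004157; check Q = 30.18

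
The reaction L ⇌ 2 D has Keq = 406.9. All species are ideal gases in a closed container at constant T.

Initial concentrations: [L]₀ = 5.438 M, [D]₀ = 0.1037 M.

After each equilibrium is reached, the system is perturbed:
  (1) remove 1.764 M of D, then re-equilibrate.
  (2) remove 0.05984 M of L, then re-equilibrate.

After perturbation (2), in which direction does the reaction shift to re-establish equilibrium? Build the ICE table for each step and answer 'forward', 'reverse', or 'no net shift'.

Direction: reverse

Q₀ = 0.001978 vs Keq = 406.9 ⇒ Q<K, forward
Step 1:
                    L           D
  init          5.438      0.1037
  Δ             -5.17       10.34
  eq            0.268       10.44
  solve Keq expr → x = 5.17; check Q = 406.9
Then remove 1.764 M of D.
Step 2:
                    L           D
  init          0.268        8.68
  Δ          -0.07633      0.1527
  eq           0.1917       8.832
  solve Keq expr → x = 0.07633; check Q = 406.9
Then remove 0.05984 M of L.
Step 3:
                    L           D
  init         0.1319       8.832
  Δ           0.05509     -0.1102
  eq            0.187       8.722
  solve Keq expr → x = -0.05509; check Q = 406.9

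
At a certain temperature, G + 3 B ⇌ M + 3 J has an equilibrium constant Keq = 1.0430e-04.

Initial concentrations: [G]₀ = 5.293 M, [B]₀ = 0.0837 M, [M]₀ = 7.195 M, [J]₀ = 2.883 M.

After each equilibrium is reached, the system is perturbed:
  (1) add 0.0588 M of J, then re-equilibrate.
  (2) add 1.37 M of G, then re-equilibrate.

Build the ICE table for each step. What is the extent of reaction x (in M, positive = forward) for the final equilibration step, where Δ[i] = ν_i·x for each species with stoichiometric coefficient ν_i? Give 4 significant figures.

x = 0.00294 M

Q₀ = 5.5550e+04 vs Keq = 1.0430e-04 ⇒ Q>K, reverse
Step 1:
                    G           B           M           J
  I             5.293      0.0837       7.195       2.883
  C            0.9167        2.75     -0.9167       -2.75
  E              6.21       2.834       6.278      0.1329
  solve Keq expr → x = -0.9167; check Q = 1.0430e-04
Then add 0.0588 M of J.
Step 2:
                    G           B           M           J
  I              6.21       2.834       6.278      0.1917
  C           0.01864     0.05591    -0.01864    -0.05591
  E             6.228        2.89        6.26      0.1358
  solve Keq expr → x = -0.01864; check Q = 1.0430e-04
Then add 1.37 M of G.
Step 3:
                    G           B           M           J
  I             7.598        2.89        6.26      0.1358
  C          -0.00294    -0.00882     0.00294     0.00882
  E             7.595       2.881       6.263      0.1446
  solve Keq expr → x = 0.00294; check Q = 1.0430e-04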